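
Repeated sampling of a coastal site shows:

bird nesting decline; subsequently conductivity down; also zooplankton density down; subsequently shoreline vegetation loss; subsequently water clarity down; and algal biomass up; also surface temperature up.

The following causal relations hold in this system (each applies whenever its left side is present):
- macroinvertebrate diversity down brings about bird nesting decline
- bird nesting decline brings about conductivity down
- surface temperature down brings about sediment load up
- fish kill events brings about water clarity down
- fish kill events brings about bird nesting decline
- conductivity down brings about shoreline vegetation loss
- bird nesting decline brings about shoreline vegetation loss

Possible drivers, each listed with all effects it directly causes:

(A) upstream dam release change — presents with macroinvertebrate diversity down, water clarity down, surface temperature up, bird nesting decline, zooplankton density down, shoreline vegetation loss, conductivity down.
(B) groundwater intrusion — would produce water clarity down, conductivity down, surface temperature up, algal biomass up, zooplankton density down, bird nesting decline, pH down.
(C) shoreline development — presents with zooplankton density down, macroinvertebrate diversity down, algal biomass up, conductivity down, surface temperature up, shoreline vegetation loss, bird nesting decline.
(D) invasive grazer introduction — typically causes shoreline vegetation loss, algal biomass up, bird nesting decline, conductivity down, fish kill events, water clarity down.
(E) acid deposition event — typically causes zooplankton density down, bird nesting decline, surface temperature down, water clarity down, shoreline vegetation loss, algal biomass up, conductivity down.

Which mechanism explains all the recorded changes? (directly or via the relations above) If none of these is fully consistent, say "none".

Testing each hypothesis:
(A) upstream dam release change — bird nesting decline +; conductivity down +; zooplankton density down +; shoreline vegetation loss +; water clarity down +; algal biomass up -; surface temperature up +
(B) groundwater intrusion — accounts for every observation (shoreline vegetation loss via bird nesting decline → shoreline vegetation loss)
(C) shoreline development — bird nesting decline +; conductivity down +; zooplankton density down +; shoreline vegetation loss +; water clarity down -; algal biomass up +; surface temperature up +
(D) invasive grazer introduction — bird nesting decline +; conductivity down +; zooplankton density down -; shoreline vegetation loss +; water clarity down +; algal biomass up +; surface temperature up -
(E) acid deposition event — fails on surface temperature up (predicts surface temperature down, not surface temperature up)
(B) is the only candidate with no mismatches.

B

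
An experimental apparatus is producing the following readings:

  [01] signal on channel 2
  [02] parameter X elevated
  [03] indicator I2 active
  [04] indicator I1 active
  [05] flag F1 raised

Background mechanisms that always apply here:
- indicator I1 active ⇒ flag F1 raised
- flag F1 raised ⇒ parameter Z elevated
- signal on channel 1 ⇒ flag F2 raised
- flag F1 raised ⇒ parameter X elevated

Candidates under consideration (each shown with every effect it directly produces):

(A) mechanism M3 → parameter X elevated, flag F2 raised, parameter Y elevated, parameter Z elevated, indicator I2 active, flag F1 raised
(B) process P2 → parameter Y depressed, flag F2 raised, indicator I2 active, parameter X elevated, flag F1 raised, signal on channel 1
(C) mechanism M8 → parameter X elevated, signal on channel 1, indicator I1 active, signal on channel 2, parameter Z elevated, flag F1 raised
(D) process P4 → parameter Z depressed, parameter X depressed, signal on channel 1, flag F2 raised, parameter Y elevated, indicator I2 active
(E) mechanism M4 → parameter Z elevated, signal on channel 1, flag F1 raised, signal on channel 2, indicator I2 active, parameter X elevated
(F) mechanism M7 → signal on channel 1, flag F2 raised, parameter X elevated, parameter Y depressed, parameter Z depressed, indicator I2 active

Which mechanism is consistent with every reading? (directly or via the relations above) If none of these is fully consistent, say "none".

Checking each candidate against the observations:
(A) mechanism M3 — signal on channel 2 ✗; parameter X elevated ✓; indicator I2 active ✓; indicator I1 active ✗; flag F1 raised ✓
(B) process P2 — signal on channel 2 ✗; parameter X elevated ✓; indicator I2 active ✓; indicator I1 active ✗; flag F1 raised ✓
(C) mechanism M8 — signal on channel 2 ✓; parameter X elevated ✓; indicator I2 active ✗; indicator I1 active ✓; flag F1 raised ✓
(D) process P4 — fails on signal on channel 2, parameter X elevated, indicator I1 active, flag F1 raised (predicts parameter X depressed, not parameter X elevated)
(E) mechanism M4 — signal on channel 2 ✓; parameter X elevated ✓; indicator I2 active ✓; indicator I1 active ✗; flag F1 raised ✓
(F) mechanism M7 — signal on channel 2 ✗; parameter X elevated ✓; indicator I2 active ✓; indicator I1 active ✗; flag F1 raised ✗
Every candidate fails on at least one observation.

none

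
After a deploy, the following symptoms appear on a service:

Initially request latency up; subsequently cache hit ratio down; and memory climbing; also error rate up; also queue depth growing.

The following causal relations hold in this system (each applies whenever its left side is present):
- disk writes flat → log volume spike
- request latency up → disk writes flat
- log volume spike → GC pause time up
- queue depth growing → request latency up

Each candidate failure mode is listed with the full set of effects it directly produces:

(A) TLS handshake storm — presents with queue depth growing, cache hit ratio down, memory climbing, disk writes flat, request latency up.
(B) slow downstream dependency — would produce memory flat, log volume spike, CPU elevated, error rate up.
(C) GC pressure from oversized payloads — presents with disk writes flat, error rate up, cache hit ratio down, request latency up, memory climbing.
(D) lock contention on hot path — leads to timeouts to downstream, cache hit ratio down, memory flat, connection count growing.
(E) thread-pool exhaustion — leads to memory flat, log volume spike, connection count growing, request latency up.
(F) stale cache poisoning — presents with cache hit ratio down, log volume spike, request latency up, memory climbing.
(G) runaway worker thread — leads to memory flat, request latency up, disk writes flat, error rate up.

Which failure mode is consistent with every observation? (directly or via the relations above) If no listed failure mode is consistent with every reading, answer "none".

For each candidate, compare predicted effects to what was observed:
(A) TLS handshake storm — does not account for error rate up
(B) slow downstream dependency — request latency up NO; cache hit ratio down NO; memory climbing NO; error rate up yes; queue depth growing NO
(C) GC pressure from oversized payloads — request latency up yes; cache hit ratio down yes; memory climbing yes; error rate up yes; queue depth growing NO
(D) lock contention on hot path — request latency up NO; cache hit ratio down yes; memory climbing NO; error rate up NO; queue depth growing NO
(E) thread-pool exhaustion — fails on cache hit ratio down, memory climbing, error rate up, queue depth growing (predicts memory flat, not memory climbing)
(F) stale cache poisoning — request latency up yes; cache hit ratio down yes; memory climbing yes; error rate up NO; queue depth growing NO
(G) runaway worker thread — request latency up yes; cache hit ratio down NO; memory climbing NO; error rate up yes; queue depth growing NO
Every candidate fails on at least one observation.

none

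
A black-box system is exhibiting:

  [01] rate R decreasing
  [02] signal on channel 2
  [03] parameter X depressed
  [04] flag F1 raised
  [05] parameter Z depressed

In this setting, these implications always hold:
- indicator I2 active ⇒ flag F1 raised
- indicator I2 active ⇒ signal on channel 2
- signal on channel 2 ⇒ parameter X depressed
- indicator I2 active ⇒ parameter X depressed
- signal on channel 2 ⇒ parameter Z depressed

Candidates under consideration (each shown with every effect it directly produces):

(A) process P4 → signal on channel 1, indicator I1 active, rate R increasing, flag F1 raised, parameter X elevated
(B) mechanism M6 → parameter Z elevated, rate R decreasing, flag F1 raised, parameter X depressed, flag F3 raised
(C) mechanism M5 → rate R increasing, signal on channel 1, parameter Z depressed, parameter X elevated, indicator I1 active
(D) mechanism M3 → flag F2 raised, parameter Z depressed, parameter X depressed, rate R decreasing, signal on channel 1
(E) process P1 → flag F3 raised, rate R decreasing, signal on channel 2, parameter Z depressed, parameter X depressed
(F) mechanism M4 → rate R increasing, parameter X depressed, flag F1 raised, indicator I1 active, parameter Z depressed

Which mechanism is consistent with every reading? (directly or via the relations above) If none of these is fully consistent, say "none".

none

Checking each candidate against the observations:
(A) process P4 — rate R decreasing NO; signal on channel 2 NO; parameter X depressed NO; flag F1 raised yes; parameter Z depressed NO
(B) mechanism M6 — fails on signal on channel 2, parameter Z depressed (predicts parameter Z elevated, not parameter Z depressed)
(C) mechanism M5 — rate R decreasing NO; signal on channel 2 NO; parameter X depressed NO; flag F1 raised NO; parameter Z depressed yes
(D) mechanism M3 — does not account for signal on channel 2, flag F1 raised
(E) process P1 — rate R decreasing yes; signal on channel 2 yes; parameter X depressed yes; flag F1 raised NO; parameter Z depressed yes
(F) mechanism M4 — rate R decreasing NO; signal on channel 2 NO; parameter X depressed yes; flag F1 raised yes; parameter Z depressed yes
None of the listed candidates fits everything.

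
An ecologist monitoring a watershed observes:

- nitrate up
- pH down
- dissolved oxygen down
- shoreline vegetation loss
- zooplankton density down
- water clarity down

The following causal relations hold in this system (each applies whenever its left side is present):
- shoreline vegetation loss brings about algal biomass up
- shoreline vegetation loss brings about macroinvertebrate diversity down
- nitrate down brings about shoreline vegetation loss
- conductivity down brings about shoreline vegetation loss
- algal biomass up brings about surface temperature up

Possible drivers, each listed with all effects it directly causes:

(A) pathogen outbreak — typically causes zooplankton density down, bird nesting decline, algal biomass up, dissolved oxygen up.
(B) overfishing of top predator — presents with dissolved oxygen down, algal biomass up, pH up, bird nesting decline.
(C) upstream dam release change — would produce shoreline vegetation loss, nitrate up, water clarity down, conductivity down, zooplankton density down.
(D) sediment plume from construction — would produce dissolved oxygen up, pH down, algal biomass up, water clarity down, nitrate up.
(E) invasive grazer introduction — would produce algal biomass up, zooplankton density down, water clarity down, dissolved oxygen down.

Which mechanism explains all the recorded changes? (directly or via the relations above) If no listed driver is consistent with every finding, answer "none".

For each candidate, compare predicted effects to what was observed:
(A) pathogen outbreak — fails on nitrate up, pH down, dissolved oxygen down, shoreline vegetation loss, water clarity down (predicts dissolved oxygen up, not dissolved oxygen down)
(B) overfishing of top predator — nitrate up -; pH down -; dissolved oxygen down +; shoreline vegetation loss -; zooplankton density down -; water clarity down -
(C) upstream dam release change — nitrate up +; pH down -; dissolved oxygen down -; shoreline vegetation loss +; zooplankton density down +; water clarity down +
(D) sediment plume from construction — nitrate up +; pH down +; dissolved oxygen down -; shoreline vegetation loss -; zooplankton density down -; water clarity down +
(E) invasive grazer introduction — nitrate up -; pH down -; dissolved oxygen down +; shoreline vegetation loss -; zooplankton density down +; water clarity down +
Every candidate fails on at least one observation.

none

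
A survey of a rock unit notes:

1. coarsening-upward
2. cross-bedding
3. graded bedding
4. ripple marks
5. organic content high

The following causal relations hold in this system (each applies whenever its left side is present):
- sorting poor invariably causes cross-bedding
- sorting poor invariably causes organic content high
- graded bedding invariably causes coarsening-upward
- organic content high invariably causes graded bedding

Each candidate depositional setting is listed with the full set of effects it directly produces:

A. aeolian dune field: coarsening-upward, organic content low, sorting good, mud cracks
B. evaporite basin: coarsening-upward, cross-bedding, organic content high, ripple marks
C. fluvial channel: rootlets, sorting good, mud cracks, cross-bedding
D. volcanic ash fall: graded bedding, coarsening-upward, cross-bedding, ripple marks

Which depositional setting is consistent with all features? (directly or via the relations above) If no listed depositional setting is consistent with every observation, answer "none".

B

Checking each candidate against the observations:
(A) aeolian dune field — coarsening-upward yes; cross-bedding NO; graded bedding NO; ripple marks NO; organic content high NO
(B) evaporite basin — coarsening-upward yes; cross-bedding yes; graded bedding yes (via organic content high → graded bedding); ripple marks yes; organic content high yes
(C) fluvial channel — coarsening-upward NO; cross-bedding yes; graded bedding NO; ripple marks NO; organic content high NO
(D) volcanic ash fall — coarsening-upward yes; cross-bedding yes; graded bedding yes; ripple marks yes; organic content high NO
(B) is the only candidate with no mismatches.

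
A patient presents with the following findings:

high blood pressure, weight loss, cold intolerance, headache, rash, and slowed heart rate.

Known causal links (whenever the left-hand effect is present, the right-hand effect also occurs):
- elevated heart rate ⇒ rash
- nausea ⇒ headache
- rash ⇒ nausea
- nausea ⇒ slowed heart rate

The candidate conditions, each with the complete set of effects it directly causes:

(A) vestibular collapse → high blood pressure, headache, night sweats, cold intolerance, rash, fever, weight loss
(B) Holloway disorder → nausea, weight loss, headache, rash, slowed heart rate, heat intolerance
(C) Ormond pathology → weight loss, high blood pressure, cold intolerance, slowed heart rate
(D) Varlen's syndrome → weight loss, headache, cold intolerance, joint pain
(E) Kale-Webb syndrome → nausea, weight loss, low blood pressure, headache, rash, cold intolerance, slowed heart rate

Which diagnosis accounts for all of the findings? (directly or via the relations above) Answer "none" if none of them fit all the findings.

Per-candidate check:
(A) vestibular collapse — high blood pressure match; weight loss match; cold intolerance match; headache match; rash match; slowed heart rate match (by rash → nausea → slowed heart rate)
(B) Holloway disorder — high blood pressure miss; weight loss match; cold intolerance miss; headache match; rash match; slowed heart rate match
(C) Ormond pathology — high blood pressure match; weight loss match; cold intolerance match; headache miss; rash miss; slowed heart rate match
(D) Varlen's syndrome — high blood pressure miss; weight loss match; cold intolerance match; headache match; rash miss; slowed heart rate miss
(E) Kale-Webb syndrome — fails on high blood pressure (predicts low blood pressure, not high blood pressure)
(A) alone accounts for all the evidence.

A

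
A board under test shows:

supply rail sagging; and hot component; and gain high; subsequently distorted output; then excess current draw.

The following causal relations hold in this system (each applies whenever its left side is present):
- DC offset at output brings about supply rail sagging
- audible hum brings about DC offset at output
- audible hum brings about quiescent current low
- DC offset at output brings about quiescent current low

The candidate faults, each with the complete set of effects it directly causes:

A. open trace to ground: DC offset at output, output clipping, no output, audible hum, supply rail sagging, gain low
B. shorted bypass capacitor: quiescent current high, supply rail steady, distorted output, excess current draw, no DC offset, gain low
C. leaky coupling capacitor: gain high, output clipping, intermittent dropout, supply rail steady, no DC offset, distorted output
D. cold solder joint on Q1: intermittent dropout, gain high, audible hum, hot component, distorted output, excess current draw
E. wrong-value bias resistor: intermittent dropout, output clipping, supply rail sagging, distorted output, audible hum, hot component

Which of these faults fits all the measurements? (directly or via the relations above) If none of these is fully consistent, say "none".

Per-candidate check:
(A) open trace to ground — supply rail sagging ✓; hot component ✗; gain high ✗; distorted output ✗; excess current draw ✗
(B) shorted bypass capacitor — fails on supply rail sagging, hot component, gain high (predicts supply rail steady, not supply rail sagging; predicts gain low, not gain high)
(C) leaky coupling capacitor — supply rail sagging ✗; hot component ✗; gain high ✓; distorted output ✓; excess current draw ✗
(D) cold solder joint on Q1 — accounts for every observation (supply rail sagging via audible hum → DC offset at output → supply rail sagging)
(E) wrong-value bias resistor — supply rail sagging ✓; hot component ✓; gain high ✗; distorted output ✓; excess current draw ✗
(D) is the only candidate with no mismatches.

D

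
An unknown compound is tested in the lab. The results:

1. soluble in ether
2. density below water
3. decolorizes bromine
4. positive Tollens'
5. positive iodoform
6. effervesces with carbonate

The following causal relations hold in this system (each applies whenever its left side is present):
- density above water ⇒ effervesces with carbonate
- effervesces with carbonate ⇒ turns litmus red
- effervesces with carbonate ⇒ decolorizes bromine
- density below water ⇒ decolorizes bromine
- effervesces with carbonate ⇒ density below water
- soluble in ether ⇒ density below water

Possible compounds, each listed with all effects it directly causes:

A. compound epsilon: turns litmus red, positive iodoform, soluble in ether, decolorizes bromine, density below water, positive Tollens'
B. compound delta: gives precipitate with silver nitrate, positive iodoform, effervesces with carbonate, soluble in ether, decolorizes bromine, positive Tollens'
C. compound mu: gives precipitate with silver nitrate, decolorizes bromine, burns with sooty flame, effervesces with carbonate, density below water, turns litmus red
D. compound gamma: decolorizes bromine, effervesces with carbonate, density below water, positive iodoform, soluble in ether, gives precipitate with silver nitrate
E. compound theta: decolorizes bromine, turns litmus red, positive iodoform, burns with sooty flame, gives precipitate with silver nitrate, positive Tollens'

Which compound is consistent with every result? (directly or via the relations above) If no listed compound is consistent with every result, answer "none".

B

Checking each candidate against the observations:
(A) compound epsilon — does not account for effervesces with carbonate
(B) compound delta — accounts for every observation (density below water via effervesces with carbonate → density below water)
(C) compound mu — soluble in ether NO; density below water yes; decolorizes bromine yes; positive Tollens' NO; positive iodoform NO; effervesces with carbonate yes
(D) compound gamma — soluble in ether yes; density below water yes; decolorizes bromine yes; positive Tollens' NO; positive iodoform yes; effervesces with carbonate yes
(E) compound theta — does not account for soluble in ether, density below water, effervesces with carbonate
(B) is the only candidate with no mismatches.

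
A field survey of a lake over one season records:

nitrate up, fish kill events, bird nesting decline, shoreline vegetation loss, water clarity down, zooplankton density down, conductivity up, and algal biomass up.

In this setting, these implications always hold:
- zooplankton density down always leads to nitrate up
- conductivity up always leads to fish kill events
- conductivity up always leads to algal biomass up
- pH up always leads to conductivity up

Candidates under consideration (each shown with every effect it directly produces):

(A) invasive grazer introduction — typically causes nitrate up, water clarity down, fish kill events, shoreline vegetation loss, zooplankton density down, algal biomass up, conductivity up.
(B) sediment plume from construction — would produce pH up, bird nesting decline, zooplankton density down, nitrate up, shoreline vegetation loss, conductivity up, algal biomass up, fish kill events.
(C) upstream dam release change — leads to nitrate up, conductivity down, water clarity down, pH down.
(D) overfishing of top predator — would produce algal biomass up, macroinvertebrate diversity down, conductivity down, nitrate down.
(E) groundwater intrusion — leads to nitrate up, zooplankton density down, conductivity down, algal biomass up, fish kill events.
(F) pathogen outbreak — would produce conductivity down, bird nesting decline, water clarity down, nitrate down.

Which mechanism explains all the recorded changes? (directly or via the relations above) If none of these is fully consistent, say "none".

none

Per-candidate check:
(A) invasive grazer introduction — does not account for bird nesting decline
(B) sediment plume from construction — nitrate up yes; fish kill events yes; bird nesting decline yes; shoreline vegetation loss yes; water clarity down NO; zooplankton density down yes; conductivity up yes; algal biomass up yes
(C) upstream dam release change — fails on fish kill events, bird nesting decline, shoreline vegetation loss, zooplankton density down, conductivity up, algal biomass up (predicts conductivity down, not conductivity up)
(D) overfishing of top predator — nitrate up NO; fish kill events NO; bird nesting decline NO; shoreline vegetation loss NO; water clarity down NO; zooplankton density down NO; conductivity up NO; algal biomass up yes
(E) groundwater intrusion — nitrate up yes; fish kill events yes; bird nesting decline NO; shoreline vegetation loss NO; water clarity down NO; zooplankton density down yes; conductivity up NO; algal biomass up yes
(F) pathogen outbreak — nitrate up NO; fish kill events NO; bird nesting decline yes; shoreline vegetation loss NO; water clarity down yes; zooplankton density down NO; conductivity up NO; algal biomass up NO
None of the listed candidates fits everything.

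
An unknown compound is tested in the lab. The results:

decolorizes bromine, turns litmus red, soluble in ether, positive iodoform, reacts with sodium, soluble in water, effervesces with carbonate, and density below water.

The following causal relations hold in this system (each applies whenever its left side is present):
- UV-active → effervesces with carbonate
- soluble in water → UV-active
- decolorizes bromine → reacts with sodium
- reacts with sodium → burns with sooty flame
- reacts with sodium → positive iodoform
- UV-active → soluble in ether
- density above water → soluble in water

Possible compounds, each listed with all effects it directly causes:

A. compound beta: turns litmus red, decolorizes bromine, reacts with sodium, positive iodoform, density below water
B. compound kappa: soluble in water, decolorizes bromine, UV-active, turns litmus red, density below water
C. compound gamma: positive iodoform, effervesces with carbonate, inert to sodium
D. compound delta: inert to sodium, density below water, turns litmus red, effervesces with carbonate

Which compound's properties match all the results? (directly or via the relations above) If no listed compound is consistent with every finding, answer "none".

Testing each hypothesis:
(A) compound beta — decolorizes bromine ✓; turns litmus red ✓; soluble in ether ✗; positive iodoform ✓; reacts with sodium ✓; soluble in water ✗; effervesces with carbonate ✗; density below water ✓
(B) compound kappa — decolorizes bromine ✓; turns litmus red ✓; soluble in ether ✓ (through UV-active → soluble in ether); positive iodoform ✓ (through decolorizes bromine → reacts with sodium → positive iodoform); reacts with sodium ✓ (through decolorizes bromine → reacts with sodium); soluble in water ✓; effervesces with carbonate ✓ (through UV-active → effervesces with carbonate); density below water ✓
(C) compound gamma — fails on decolorizes bromine, turns litmus red, soluble in ether, reacts with sodium, soluble in water, density below water (predicts inert to sodium, not reacts with sodium)
(D) compound delta — decolorizes bromine ✗; turns litmus red ✓; soluble in ether ✗; positive iodoform ✗; reacts with sodium ✗; soluble in water ✗; effervesces with carbonate ✓; density below water ✓
(B) alone accounts for all the evidence.

B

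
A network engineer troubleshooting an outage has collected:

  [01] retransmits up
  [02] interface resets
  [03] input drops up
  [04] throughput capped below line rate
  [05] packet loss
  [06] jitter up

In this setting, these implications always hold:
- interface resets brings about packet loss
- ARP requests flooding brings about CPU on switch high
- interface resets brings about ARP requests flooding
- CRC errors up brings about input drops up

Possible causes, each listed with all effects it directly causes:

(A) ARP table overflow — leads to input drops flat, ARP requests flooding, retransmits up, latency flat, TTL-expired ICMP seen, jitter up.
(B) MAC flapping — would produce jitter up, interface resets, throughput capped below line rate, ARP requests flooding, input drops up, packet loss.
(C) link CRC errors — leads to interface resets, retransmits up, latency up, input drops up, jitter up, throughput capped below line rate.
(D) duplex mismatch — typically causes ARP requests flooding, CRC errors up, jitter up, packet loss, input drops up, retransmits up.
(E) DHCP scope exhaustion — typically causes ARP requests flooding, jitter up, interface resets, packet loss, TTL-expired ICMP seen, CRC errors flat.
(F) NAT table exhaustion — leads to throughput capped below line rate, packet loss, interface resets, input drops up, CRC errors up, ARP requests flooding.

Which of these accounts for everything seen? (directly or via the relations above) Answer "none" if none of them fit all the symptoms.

Per-candidate check:
(A) ARP table overflow — retransmits up +; interface resets -; input drops up -; throughput capped below line rate -; packet loss -; jitter up +
(B) MAC flapping — does not account for retransmits up
(C) link CRC errors — retransmits up +; interface resets +; input drops up +; throughput capped below line rate +; packet loss + (via interface resets → packet loss); jitter up +
(D) duplex mismatch — retransmits up +; interface resets -; input drops up +; throughput capped below line rate -; packet loss +; jitter up +
(E) DHCP scope exhaustion — retransmits up -; interface resets +; input drops up -; throughput capped below line rate -; packet loss +; jitter up +
(F) NAT table exhaustion — retransmits up -; interface resets +; input drops up +; throughput capped below line rate +; packet loss +; jitter up -
Only (C) is consistent with every observation.

C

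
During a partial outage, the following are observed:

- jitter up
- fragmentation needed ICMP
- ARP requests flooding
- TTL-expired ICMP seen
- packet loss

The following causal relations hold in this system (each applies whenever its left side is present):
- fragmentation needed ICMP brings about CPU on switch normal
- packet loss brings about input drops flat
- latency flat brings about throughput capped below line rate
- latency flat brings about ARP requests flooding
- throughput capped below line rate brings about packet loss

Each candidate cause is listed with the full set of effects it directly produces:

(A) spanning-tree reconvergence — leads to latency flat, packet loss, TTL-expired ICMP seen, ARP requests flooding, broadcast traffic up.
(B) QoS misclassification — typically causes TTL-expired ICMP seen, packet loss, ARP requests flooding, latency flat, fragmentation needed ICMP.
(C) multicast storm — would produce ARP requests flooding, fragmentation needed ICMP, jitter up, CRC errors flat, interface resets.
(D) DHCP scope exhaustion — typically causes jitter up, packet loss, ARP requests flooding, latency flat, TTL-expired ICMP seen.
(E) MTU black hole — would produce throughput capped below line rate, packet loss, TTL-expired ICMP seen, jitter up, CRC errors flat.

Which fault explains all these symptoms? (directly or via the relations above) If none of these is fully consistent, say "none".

none

For each candidate, compare predicted effects to what was observed:
(A) spanning-tree reconvergence — does not account for jitter up, fragmentation needed ICMP
(B) QoS misclassification — jitter up NO; fragmentation needed ICMP yes; ARP requests flooding yes; TTL-expired ICMP seen yes; packet loss yes
(C) multicast storm — does not account for TTL-expired ICMP seen, packet loss
(D) DHCP scope exhaustion — does not account for fragmentation needed ICMP
(E) MTU black hole — jitter up yes; fragmentation needed ICMP NO; ARP requests flooding NO; TTL-expired ICMP seen yes; packet loss yes
Every candidate fails on at least one observation.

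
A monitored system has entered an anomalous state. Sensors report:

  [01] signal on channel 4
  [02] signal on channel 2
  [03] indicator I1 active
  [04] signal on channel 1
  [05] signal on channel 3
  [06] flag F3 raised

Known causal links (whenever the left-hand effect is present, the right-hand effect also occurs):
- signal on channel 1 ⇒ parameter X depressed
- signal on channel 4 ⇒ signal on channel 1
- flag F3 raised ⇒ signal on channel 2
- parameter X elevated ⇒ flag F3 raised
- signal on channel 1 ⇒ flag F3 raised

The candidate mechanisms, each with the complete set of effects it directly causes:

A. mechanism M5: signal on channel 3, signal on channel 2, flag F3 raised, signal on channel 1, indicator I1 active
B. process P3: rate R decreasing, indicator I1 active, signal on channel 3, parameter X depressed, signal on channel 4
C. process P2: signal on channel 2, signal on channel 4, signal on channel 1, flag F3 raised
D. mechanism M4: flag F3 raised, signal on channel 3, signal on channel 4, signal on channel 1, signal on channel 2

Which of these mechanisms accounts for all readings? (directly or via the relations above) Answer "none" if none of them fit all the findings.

Checking each candidate against the observations:
(A) mechanism M5 — does not account for signal on channel 4
(B) process P3 — signal on channel 4 ✓; signal on channel 2 ✓ (via signal on channel 4 → signal on channel 1 → flag F3 raised → signal on channel 2); indicator I1 active ✓; signal on channel 1 ✓ (via signal on channel 4 → signal on channel 1); signal on channel 3 ✓; flag F3 raised ✓ (via signal on channel 4 → signal on channel 1 → flag F3 raised)
(C) process P2 — signal on channel 4 ✓; signal on channel 2 ✓; indicator I1 active ✗; signal on channel 1 ✓; signal on channel 3 ✗; flag F3 raised ✓
(D) mechanism M4 — signal on channel 4 ✓; signal on channel 2 ✓; indicator I1 active ✗; signal on channel 1 ✓; signal on channel 3 ✓; flag F3 raised ✓
(B) is the only candidate with no mismatches.

B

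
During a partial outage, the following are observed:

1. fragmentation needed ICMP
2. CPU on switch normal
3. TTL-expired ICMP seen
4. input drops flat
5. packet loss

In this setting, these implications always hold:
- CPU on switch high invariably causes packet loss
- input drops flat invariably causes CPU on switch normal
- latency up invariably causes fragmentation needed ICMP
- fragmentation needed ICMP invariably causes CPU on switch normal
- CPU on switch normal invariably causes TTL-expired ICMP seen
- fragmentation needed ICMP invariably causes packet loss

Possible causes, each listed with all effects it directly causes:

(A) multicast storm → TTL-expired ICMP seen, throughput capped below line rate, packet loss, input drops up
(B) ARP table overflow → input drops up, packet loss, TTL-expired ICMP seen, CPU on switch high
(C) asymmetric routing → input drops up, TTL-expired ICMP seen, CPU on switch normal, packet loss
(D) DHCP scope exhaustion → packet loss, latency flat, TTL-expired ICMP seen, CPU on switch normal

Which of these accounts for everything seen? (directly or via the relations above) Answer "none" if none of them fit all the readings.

Checking each candidate against the observations:
(A) multicast storm — fails on fragmentation needed ICMP, CPU on switch normal, input drops flat (predicts input drops up, not input drops flat)
(B) ARP table overflow — fragmentation needed ICMP miss; CPU on switch normal miss; TTL-expired ICMP seen match; input drops flat miss; packet loss match
(C) asymmetric routing — fragmentation needed ICMP miss; CPU on switch normal match; TTL-expired ICMP seen match; input drops flat miss; packet loss match
(D) DHCP scope exhaustion — fragmentation needed ICMP miss; CPU on switch normal match; TTL-expired ICMP seen match; input drops flat miss; packet loss match
No candidate is consistent with all observations.

none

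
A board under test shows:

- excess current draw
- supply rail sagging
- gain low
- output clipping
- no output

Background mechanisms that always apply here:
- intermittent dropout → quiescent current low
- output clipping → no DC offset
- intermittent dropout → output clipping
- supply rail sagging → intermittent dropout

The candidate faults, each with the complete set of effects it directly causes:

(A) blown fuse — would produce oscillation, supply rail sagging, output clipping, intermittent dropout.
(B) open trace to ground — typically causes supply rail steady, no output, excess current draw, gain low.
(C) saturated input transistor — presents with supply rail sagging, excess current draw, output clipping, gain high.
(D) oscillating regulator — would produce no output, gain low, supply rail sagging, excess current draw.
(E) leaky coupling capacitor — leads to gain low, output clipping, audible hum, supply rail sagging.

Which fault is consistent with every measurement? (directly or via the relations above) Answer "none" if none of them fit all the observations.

D

Checking each candidate against the observations:
(A) blown fuse — excess current draw -; supply rail sagging +; gain low -; output clipping +; no output -
(B) open trace to ground — excess current draw +; supply rail sagging -; gain low +; output clipping -; no output +
(C) saturated input transistor — fails on gain low, no output (predicts gain high, not gain low)
(D) oscillating regulator — excess current draw +; supply rail sagging +; gain low +; output clipping + (via supply rail sagging → intermittent dropout → output clipping); no output +
(E) leaky coupling capacitor — excess current draw -; supply rail sagging +; gain low +; output clipping +; no output -
(D) is the only candidate with no mismatches.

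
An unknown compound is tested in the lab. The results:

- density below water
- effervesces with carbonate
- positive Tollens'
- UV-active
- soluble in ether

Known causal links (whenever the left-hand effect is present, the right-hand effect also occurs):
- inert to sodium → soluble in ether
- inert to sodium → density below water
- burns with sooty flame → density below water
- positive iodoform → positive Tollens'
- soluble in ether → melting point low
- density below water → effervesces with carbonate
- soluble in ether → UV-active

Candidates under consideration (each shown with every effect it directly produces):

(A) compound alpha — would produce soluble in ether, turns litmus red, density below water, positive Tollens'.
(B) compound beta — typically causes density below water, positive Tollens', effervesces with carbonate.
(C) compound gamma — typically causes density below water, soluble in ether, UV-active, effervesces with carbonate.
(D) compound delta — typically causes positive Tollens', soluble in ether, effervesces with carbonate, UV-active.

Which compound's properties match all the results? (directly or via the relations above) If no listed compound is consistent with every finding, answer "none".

A

Checking each candidate against the observations:
(A) compound alpha — accounts for every observation (effervesces with carbonate by density below water → effervesces with carbonate)
(B) compound beta — does not account for UV-active, soluble in ether
(C) compound gamma — does not account for positive Tollens'
(D) compound delta — density below water NO; effervesces with carbonate yes; positive Tollens' yes; UV-active yes; soluble in ether yes
Only (A) is consistent with every observation.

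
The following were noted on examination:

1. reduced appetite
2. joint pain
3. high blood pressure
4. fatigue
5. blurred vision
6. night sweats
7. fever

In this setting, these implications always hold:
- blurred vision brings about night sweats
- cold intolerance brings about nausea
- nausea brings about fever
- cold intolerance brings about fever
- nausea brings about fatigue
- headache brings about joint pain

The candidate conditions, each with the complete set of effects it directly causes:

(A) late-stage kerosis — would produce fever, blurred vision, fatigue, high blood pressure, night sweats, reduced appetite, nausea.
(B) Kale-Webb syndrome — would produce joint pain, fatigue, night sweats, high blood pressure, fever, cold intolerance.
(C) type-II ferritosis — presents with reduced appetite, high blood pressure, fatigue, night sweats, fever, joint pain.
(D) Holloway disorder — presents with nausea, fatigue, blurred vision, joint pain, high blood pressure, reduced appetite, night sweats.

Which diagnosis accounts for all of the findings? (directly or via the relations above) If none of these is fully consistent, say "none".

D

Checking each candidate against the observations:
(A) late-stage kerosis — reduced appetite match; joint pain miss; high blood pressure match; fatigue match; blurred vision match; night sweats match; fever match
(B) Kale-Webb syndrome — does not account for reduced appetite, blurred vision
(C) type-II ferritosis — does not account for blurred vision
(D) Holloway disorder — reduced appetite match; joint pain match; high blood pressure match; fatigue match; blurred vision match; night sweats match; fever match (through nausea → fever)
Only (D) is consistent with every observation.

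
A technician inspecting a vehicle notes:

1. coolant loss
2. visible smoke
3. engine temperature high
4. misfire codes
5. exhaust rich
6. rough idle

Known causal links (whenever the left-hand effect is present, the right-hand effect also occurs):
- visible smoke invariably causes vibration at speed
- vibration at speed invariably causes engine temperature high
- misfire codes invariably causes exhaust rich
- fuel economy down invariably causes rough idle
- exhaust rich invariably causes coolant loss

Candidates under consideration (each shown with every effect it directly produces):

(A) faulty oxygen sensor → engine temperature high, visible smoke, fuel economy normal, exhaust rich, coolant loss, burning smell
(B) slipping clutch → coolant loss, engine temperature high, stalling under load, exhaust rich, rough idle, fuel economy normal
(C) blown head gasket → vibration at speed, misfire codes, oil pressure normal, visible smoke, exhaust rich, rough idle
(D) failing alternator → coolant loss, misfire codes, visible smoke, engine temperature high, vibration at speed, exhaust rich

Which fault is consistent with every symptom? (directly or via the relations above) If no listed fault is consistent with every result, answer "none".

C

Checking each candidate against the observations:
(A) faulty oxygen sensor — does not account for misfire codes, rough idle
(B) slipping clutch — does not account for visible smoke, misfire codes
(C) blown head gasket — accounts for every observation (coolant loss through exhaust rich → coolant loss)
(D) failing alternator — does not account for rough idle
(C) is the only candidate with no mismatches.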